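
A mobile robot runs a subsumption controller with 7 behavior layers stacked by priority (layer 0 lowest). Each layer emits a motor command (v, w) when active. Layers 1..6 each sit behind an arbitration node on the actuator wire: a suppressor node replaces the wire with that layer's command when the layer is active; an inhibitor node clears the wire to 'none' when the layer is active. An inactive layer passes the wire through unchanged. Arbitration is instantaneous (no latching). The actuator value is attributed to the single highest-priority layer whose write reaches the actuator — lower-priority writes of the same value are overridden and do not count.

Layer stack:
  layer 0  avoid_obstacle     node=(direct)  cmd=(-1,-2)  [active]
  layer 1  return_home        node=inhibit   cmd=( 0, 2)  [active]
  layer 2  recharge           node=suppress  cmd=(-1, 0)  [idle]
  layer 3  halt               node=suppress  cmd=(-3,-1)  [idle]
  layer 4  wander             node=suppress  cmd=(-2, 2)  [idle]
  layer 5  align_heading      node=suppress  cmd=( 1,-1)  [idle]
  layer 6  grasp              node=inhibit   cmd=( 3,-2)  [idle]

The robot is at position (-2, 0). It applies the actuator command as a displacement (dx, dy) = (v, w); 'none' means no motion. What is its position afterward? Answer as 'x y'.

-2 0

[0] avoid_obstacle on; wire := (-1, -2)
[1] return_home on (inhibit); wire := none
[2] recharge off; pass none
[3] halt off; pass none
[4] wander off; pass none
[5] align_heading off; pass none
[6] grasp off; pass none
output none
position: (-2, 0) + none = (-2, 0)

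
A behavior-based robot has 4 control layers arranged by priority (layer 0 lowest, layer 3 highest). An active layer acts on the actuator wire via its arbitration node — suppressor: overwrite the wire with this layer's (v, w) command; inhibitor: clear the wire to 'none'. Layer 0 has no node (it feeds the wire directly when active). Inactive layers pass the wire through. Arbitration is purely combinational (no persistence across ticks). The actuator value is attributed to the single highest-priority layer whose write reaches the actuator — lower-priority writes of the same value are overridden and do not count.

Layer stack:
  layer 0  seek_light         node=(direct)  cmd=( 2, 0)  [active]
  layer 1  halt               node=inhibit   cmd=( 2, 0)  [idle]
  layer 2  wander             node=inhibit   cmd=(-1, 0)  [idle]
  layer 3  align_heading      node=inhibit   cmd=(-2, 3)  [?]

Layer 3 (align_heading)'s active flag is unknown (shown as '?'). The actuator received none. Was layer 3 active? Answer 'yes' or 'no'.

yes

If layer 3 is active=yes:
  actuator would be none
If layer 3 is active=no:
  actuator would be (2, 0)
Observed none, so layer 3 was active.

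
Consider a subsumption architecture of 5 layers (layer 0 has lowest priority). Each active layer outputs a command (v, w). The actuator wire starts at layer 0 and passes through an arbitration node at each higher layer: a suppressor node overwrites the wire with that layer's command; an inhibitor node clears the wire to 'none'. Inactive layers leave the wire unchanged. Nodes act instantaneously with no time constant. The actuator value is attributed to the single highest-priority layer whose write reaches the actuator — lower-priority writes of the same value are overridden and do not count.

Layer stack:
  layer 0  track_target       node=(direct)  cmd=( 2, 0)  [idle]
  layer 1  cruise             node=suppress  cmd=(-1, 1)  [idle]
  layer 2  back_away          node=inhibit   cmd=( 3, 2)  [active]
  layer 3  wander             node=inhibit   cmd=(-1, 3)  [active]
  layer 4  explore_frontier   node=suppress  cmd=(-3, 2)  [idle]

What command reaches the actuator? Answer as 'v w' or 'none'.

[0] track_target off; wire := none
[1] cruise off; pass none
[2] back_away on (inhibit); wire := none
[3] wander on (inhibit); wire := none
[4] explore_frontier off; pass none
output none

none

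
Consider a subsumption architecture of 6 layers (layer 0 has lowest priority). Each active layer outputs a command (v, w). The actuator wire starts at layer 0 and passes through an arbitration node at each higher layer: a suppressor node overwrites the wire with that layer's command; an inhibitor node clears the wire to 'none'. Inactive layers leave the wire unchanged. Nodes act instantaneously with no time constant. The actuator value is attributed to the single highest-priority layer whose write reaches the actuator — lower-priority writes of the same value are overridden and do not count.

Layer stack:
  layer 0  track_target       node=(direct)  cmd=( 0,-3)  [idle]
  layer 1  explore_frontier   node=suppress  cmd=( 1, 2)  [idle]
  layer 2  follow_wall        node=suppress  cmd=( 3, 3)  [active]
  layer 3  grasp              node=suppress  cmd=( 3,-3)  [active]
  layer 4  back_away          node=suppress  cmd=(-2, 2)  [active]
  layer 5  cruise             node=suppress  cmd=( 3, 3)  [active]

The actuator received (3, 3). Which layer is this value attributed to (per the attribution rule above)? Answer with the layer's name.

cruise

[0] track_target off; wire := none
[1] explore_frontier off; pass none
[2] follow_wall on (suppress); wire := (3, 3)
[3] grasp on (suppress); wire := (3, -3)
[4] back_away on (suppress); wire := (-2, 2)
[5] cruise on (suppress); wire := (3, 3)
output (3, 3)
last writer: layer 5 = cruise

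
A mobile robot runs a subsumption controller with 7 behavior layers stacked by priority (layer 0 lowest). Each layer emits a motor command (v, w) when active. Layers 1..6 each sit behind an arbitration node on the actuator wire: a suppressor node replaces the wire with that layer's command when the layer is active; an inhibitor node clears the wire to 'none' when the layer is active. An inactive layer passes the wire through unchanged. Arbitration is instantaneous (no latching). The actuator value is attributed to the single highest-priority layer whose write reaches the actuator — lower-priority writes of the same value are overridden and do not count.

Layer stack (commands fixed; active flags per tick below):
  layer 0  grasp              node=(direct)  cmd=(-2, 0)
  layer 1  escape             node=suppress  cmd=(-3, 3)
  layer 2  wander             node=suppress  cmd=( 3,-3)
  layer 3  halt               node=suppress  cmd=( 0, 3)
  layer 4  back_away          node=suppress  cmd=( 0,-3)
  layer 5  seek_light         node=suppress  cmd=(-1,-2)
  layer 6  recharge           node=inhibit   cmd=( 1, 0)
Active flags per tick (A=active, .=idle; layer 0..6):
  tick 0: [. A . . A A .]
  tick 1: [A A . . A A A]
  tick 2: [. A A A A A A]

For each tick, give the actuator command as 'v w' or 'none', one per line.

tick 0:
  L0 grasp: idle → wire = none
  L1 escape: active, suppressor → wire = (-3, 3)
  L2 wander: idle → wire stays (-3, 3)
  L3 halt: idle → wire stays (-3, 3)
  L4 back_away: active, suppressor → wire = (0, -3)
  L5 seek_light: active, suppressor → wire = (-1, -2)
  L6 recharge: idle → wire stays (-1, -2)
  actuator = (-1, -2)
tick 1:
  L0 grasp: active, feeds wire = (-2, 0)
  L1 escape: active, suppressor → wire = (-3, 3)
  L2 wander: idle → wire stays (-3, 3)
  L3 halt: idle → wire stays (-3, 3)
  L4 back_away: active, suppressor → wire = (0, -3)
  L5 seek_light: active, suppressor → wire = (-1, -2)
  L6 recharge: active, inhibitor → wire = none
  actuator = none
tick 2:
  L0 grasp: idle → wire = none
  L1 escape: active, suppressor → wire = (-3, 3)
  L2 wander: active, suppressor → wire = (3, -3)
  L3 halt: active, suppressor → wire = (0, 3)
  L4 back_away: active, suppressor → wire = (0, -3)
  L5 seek_light: active, suppressor → wire = (-1, -2)
  L6 recharge: active, inhibitor → wire = none
  actuator = none

-1 -2
none
none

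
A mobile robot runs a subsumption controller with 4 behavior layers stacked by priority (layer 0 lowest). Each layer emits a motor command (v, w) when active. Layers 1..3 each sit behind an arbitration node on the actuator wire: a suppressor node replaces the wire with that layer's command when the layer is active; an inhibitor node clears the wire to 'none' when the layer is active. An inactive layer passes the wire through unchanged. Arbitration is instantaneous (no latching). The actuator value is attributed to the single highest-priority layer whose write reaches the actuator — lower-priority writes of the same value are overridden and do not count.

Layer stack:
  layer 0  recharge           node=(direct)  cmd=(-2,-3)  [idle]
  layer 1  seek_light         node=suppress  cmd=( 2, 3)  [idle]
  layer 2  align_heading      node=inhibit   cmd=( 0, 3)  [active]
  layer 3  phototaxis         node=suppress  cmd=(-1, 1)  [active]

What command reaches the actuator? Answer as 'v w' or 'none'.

-1 1

[0] recharge off; wire := none
[1] seek_light off; pass none
[2] align_heading on (inhibit); wire := none
[3] phototaxis on (suppress); wire := (-1, 1)
output (-1, 1)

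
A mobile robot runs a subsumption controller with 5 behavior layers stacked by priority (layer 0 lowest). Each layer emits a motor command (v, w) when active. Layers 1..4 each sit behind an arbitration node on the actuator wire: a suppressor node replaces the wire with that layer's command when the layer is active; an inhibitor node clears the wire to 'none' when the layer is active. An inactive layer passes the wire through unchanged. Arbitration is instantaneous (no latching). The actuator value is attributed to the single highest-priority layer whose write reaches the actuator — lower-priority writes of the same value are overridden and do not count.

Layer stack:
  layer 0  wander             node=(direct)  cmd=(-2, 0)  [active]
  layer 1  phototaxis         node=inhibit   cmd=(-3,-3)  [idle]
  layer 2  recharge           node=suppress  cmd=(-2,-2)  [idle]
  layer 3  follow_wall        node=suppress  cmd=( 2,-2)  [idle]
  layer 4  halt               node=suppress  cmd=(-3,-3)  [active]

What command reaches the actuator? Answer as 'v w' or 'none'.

-3 -3

[0] wander on; wire := (-2, 0)
[1] phototaxis off; pass (-2, 0)
[2] recharge off; pass (-2, 0)
[3] follow_wall off; pass (-2, 0)
[4] halt on (suppress); wire := (-3, -3)
output (-3, -3)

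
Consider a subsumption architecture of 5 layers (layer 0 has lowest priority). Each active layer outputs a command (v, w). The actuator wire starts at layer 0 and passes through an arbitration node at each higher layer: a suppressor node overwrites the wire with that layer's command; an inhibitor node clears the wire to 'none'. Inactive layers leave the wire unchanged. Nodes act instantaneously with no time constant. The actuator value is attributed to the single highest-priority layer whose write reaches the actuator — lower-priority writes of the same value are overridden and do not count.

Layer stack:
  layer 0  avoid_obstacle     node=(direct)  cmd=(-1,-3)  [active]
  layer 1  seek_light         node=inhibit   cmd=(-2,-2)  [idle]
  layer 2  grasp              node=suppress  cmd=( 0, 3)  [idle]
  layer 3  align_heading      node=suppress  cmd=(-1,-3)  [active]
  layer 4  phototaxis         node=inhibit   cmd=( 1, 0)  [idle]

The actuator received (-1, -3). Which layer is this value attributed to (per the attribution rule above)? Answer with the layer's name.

align_heading

L0 avoid_obstacle: active, feeds wire = (-1, -3)
L1 seek_light: idle → wire stays (-1, -3)
L2 grasp: idle → wire stays (-1, -3)
L3 align_heading: active, suppressor → wire = (-1, -3)
L4 phototaxis: idle → wire stays (-1, -3)
actuator = (-1, -3)
last writer: layer 3 = align_heading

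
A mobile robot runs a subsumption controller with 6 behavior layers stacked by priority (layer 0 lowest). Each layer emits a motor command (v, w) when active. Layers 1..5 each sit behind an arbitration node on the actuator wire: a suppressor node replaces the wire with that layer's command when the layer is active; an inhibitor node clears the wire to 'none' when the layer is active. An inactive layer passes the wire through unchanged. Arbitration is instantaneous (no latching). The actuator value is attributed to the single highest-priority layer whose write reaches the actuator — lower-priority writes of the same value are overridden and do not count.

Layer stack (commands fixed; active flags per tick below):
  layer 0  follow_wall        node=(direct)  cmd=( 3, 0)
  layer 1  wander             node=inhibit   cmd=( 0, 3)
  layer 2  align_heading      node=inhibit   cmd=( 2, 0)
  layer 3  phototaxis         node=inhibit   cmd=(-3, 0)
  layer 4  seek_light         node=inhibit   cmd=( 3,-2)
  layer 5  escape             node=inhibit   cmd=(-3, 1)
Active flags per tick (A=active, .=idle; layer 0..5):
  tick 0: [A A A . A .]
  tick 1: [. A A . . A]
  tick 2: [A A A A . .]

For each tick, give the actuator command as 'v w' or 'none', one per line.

none
none
none

tick 0:
  L0 follow_wall: active, feeds wire = (3, 0)
  L1 wander: active, inhibitor → wire = none
  L2 align_heading: active, inhibitor → wire = none
  L3 phototaxis: idle → wire stays none
  L4 seek_light: active, inhibitor → wire = none
  L5 escape: idle → wire stays none
  actuator = none
tick 1:
  L0 follow_wall: idle → wire = none
  L1 wander: active, inhibitor → wire = none
  L2 align_heading: active, inhibitor → wire = none
  L3 phototaxis: idle → wire stays none
  L4 seek_light: idle → wire stays none
  L5 escape: active, inhibitor → wire = none
  actuator = none
tick 2:
  L0 follow_wall: active, feeds wire = (3, 0)
  L1 wander: active, inhibitor → wire = none
  L2 align_heading: active, inhibitor → wire = none
  L3 phototaxis: active, inhibitor → wire = none
  L4 seek_light: idle → wire stays none
  L5 escape: idle → wire stays none
  actuator = none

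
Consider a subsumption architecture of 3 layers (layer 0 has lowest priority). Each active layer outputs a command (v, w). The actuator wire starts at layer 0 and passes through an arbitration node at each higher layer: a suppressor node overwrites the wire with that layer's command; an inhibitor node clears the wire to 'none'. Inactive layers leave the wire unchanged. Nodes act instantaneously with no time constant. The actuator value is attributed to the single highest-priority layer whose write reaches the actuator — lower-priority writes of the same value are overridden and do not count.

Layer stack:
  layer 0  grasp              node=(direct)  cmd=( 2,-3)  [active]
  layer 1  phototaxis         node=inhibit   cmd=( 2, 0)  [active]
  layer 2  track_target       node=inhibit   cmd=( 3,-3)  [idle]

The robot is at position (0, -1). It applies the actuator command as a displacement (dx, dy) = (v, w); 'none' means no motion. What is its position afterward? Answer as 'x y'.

layer 0 (grasp) active — direct: (2, -3)
layer 1 (phototaxis) active — inhibits: none
layer 2 (track_target) idle — unchanged: none
→ actuator none
position: (0, -1) + none = (0, -1)

0 -1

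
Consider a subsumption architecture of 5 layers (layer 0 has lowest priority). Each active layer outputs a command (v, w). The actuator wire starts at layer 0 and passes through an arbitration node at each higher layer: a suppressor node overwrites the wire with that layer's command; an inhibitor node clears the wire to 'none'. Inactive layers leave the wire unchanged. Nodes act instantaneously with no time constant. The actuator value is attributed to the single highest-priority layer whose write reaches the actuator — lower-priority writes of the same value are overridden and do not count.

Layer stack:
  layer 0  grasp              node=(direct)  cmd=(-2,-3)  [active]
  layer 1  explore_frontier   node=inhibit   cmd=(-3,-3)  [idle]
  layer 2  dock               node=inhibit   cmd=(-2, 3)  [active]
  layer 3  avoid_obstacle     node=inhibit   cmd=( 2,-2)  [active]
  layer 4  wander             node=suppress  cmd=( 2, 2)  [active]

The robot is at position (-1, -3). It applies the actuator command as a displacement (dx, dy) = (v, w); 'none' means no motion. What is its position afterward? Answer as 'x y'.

[0] grasp on; wire := (-2, -3)
[1] explore_frontier off; pass (-2, -3)
[2] dock on (inhibit); wire := none
[3] avoid_obstacle on (inhibit); wire := none
[4] wander on (suppress); wire := (2, 2)
output (2, 2)
position: (-1, -3) + (2, 2) = (1, -1)

1 -1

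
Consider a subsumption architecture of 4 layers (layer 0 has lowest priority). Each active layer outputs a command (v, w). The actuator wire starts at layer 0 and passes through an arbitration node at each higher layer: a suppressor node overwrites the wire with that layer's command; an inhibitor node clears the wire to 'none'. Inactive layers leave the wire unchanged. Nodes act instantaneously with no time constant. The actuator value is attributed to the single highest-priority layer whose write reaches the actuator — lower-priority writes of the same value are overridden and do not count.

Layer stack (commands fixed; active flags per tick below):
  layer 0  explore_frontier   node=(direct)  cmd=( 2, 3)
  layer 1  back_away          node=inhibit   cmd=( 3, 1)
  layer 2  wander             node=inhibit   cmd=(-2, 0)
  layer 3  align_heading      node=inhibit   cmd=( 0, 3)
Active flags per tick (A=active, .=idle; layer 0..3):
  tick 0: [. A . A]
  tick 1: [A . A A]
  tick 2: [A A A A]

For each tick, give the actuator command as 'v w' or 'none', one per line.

tick 0:
  [0] explore_frontier off; wire := none
  [1] back_away on (inhibit); wire := none
  [2] wander off; pass none
  [3] align_heading on (inhibit); wire := none
  output none
tick 1:
  [0] explore_frontier on; wire := (2, 3)
  [1] back_away off; pass (2, 3)
  [2] wander on (inhibit); wire := none
  [3] align_heading on (inhibit); wire := none
  output none
tick 2:
  [0] explore_frontier on; wire := (2, 3)
  [1] back_away on (inhibit); wire := none
  [2] wander on (inhibit); wire := none
  [3] align_heading on (inhibit); wire := none
  output none

none
none
none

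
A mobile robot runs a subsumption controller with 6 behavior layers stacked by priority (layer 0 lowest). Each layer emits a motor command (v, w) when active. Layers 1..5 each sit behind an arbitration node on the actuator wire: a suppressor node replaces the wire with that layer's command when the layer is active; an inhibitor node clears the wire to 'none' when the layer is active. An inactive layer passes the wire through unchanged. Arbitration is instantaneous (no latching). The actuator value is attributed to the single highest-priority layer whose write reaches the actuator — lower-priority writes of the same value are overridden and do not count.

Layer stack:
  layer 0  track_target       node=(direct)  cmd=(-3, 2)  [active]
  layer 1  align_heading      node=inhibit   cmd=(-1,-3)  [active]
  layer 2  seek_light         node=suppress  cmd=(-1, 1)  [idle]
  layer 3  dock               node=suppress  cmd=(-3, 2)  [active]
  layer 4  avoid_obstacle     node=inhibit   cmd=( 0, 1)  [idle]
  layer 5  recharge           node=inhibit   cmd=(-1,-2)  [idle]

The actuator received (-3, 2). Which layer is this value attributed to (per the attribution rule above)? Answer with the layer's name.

[0] track_target on; wire := (-3, 2)
[1] align_heading on (inhibit); wire := none
[2] seek_light off; pass none
[3] dock on (suppress); wire := (-3, 2)
[4] avoid_obstacle off; pass (-3, 2)
[5] recharge off; pass (-3, 2)
output (-3, 2)
last writer: layer 3 = dock

dock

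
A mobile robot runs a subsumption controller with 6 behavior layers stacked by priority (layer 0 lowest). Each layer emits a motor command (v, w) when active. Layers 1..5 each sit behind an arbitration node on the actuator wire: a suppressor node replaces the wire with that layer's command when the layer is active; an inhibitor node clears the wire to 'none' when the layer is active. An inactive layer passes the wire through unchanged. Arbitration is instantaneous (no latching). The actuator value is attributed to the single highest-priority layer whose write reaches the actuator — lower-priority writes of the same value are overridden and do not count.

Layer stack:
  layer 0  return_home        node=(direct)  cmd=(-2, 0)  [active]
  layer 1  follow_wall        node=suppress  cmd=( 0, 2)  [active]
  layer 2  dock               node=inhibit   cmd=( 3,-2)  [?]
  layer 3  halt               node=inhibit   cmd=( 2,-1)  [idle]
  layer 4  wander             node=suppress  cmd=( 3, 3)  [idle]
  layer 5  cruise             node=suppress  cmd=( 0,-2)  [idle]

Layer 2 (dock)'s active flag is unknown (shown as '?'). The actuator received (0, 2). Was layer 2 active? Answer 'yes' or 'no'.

no

If layer 2 is active=yes:
  actuator would be none
If layer 2 is active=no:
  actuator would be (0, 2)
Observed (0, 2), so layer 2 was idle.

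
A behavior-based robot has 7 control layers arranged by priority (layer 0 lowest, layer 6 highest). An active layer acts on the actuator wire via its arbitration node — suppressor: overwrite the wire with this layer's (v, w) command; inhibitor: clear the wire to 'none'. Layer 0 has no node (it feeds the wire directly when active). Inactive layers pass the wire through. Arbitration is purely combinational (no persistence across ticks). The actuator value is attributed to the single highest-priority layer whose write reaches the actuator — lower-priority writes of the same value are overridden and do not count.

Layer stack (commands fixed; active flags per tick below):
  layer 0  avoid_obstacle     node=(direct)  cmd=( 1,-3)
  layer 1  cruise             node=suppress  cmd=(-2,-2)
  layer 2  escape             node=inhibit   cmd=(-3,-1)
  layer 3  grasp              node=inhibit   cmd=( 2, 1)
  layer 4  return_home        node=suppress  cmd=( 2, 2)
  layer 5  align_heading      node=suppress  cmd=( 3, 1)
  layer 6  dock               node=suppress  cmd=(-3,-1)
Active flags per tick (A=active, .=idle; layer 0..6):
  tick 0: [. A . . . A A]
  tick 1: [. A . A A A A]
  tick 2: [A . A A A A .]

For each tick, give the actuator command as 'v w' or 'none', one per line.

-3 -1
-3 -1
3 1

tick 0:
  [0] avoid_obstacle off; wire := none
  [1] cruise on (suppress); wire := (-2, -2)
  [2] escape off; pass (-2, -2)
  [3] grasp off; pass (-2, -2)
  [4] return_home off; pass (-2, -2)
  [5] align_heading on (suppress); wire := (3, 1)
  [6] dock on (suppress); wire := (-3, -1)
  output (-3, -1)
tick 1:
  [0] avoid_obstacle off; wire := none
  [1] cruise on (suppress); wire := (-2, -2)
  [2] escape off; pass (-2, -2)
  [3] grasp on (inhibit); wire := none
  [4] return_home on (suppress); wire := (2, 2)
  [5] align_heading on (suppress); wire := (3, 1)
  [6] dock on (suppress); wire := (-3, -1)
  output (-3, -1)
tick 2:
  [0] avoid_obstacle on; wire := (1, -3)
  [1] cruise off; pass (1, -3)
  [2] escape on (inhibit); wire := none
  [3] grasp on (inhibit); wire := none
  [4] return_home on (suppress); wire := (2, 2)
  [5] align_heading on (suppress); wire := (3, 1)
  [6] dock off; pass (3, 1)
  output (3, 1)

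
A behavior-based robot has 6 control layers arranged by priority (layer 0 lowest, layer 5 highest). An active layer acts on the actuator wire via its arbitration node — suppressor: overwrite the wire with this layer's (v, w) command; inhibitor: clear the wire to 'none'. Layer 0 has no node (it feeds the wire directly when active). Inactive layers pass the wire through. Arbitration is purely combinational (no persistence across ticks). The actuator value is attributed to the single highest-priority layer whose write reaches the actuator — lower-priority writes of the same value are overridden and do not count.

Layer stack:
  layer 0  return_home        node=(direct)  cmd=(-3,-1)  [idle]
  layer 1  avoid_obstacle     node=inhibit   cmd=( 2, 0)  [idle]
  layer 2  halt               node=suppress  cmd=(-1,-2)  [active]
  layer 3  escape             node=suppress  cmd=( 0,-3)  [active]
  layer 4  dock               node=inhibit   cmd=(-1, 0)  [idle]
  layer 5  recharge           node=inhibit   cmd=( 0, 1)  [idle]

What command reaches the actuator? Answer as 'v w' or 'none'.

0 -3

[0] return_home off; wire := none
[1] avoid_obstacle off; pass none
[2] halt on (suppress); wire := (-1, -2)
[3] escape on (suppress); wire := (0, -3)
[4] dock off; pass (0, -3)
[5] recharge off; pass (0, -3)
output (0, -3)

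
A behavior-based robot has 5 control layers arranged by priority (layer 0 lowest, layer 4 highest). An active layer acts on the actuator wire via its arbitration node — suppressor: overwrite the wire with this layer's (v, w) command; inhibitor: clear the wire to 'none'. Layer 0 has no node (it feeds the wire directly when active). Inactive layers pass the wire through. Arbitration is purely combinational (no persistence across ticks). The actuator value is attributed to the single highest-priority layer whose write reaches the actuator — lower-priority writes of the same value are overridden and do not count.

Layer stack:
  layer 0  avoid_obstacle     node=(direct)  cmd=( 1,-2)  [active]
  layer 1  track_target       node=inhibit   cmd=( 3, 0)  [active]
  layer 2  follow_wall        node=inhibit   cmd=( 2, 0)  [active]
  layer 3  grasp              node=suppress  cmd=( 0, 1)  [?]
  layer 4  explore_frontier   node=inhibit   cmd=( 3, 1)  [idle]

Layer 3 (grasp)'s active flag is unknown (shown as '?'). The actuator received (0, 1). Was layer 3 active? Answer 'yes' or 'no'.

If layer 3 is active=yes:
  actuator would be (0, 1)
If layer 3 is active=no:
  actuator would be none
Observed (0, 1), so layer 3 was active.

yes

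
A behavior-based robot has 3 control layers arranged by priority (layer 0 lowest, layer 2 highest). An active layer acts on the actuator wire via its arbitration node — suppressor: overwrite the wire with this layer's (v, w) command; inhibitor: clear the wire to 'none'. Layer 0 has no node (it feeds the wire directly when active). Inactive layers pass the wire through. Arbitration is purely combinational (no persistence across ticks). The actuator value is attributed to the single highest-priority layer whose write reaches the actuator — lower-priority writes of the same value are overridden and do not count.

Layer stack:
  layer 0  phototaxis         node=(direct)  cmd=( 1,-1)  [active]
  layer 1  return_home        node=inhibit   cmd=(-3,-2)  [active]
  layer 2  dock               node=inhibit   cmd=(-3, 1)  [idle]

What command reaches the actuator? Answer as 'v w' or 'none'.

[0] phototaxis on; wire := (1, -1)
[1] return_home on (inhibit); wire := none
[2] dock off; pass none
output none

none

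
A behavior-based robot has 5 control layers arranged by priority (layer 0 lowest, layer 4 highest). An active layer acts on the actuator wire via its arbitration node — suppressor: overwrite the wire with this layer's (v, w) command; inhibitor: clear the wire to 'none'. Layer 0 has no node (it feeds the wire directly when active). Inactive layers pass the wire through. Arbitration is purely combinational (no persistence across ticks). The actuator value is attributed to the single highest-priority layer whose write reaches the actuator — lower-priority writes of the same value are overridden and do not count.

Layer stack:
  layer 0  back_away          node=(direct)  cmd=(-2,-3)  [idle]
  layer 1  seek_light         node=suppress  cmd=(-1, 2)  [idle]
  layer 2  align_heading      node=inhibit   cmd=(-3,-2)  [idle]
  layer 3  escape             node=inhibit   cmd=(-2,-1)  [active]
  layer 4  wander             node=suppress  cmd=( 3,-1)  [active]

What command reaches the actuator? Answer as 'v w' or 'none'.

3 -1

[0] back_away off; wire := none
[1] seek_light off; pass none
[2] align_heading off; pass none
[3] escape on (inhibit); wire := none
[4] wander on (suppress); wire := (3, -1)
output (3, -1)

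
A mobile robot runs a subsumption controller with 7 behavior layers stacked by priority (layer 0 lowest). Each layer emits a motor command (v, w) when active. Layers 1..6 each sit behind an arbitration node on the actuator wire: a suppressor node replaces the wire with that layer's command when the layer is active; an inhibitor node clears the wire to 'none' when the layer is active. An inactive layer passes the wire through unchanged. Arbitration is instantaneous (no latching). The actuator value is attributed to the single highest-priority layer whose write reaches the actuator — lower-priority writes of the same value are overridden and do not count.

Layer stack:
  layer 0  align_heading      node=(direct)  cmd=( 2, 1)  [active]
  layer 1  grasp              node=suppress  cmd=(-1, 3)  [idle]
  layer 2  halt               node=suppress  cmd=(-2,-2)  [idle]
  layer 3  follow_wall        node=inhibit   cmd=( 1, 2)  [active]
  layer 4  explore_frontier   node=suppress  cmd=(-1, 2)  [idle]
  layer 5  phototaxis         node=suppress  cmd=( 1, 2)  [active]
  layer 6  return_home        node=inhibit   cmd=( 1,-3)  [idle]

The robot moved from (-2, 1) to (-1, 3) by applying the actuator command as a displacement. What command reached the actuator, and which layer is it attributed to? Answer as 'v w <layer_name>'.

displacement = (-1, 3) − (-2, 1) = (1, 2)
layer 0 (align_heading) active — direct: (2, 1)
layer 1 (grasp) idle — unchanged: (2, 1)
layer 2 (halt) idle — unchanged: (2, 1)
layer 3 (follow_wall) active — inhibits: none
layer 4 (explore_frontier) idle — unchanged: none
layer 5 (phototaxis) active — suppresses: (1, 2)
layer 6 (return_home) idle — unchanged: (1, 2)
→ actuator (1, 2) — from layer 5 (phototaxis)

1 2 phototaxis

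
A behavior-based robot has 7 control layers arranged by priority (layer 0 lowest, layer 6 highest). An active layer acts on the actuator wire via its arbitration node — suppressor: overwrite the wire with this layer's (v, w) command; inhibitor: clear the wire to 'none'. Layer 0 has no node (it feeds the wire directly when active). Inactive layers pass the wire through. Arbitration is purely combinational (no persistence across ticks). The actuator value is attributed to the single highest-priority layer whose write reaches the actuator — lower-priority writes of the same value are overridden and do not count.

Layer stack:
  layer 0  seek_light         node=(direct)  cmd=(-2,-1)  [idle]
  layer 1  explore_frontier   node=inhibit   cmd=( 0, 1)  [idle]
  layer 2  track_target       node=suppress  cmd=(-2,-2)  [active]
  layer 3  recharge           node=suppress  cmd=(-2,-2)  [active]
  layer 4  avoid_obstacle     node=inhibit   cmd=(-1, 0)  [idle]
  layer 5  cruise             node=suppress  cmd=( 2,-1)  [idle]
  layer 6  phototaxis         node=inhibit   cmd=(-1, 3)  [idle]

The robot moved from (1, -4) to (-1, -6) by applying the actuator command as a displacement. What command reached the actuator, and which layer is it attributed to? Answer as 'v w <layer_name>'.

displacement = (-1, -6) − (1, -4) = (-2, -2)
layer 0 (seek_light) idle — none
layer 1 (explore_frontier) idle — unchanged: none
layer 2 (track_target) active — suppresses: (-2, -2)
layer 3 (recharge) active — suppresses: (-2, -2)
layer 4 (avoid_obstacle) idle — unchanged: (-2, -2)
layer 5 (cruise) idle — unchanged: (-2, -2)
layer 6 (phototaxis) idle — unchanged: (-2, -2)
→ actuator (-2, -2) — from layer 3 (recharge)

-2 -2 recharge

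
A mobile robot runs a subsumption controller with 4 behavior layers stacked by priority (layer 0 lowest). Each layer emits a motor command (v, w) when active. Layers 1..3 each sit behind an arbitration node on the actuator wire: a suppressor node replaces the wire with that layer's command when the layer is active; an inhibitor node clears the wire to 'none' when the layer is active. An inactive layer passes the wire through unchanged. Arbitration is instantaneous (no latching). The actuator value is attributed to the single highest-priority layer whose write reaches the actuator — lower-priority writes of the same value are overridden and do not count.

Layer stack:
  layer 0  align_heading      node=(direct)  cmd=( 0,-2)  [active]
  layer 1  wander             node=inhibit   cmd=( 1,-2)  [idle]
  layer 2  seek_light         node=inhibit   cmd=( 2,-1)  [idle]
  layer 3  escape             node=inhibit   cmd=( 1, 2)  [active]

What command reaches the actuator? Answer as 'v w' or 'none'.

none

layer 0 (align_heading) active — direct: (0, -2)
layer 1 (wander) idle — unchanged: (0, -2)
layer 2 (seek_light) idle — unchanged: (0, -2)
layer 3 (escape) active — inhibits: none
→ actuator none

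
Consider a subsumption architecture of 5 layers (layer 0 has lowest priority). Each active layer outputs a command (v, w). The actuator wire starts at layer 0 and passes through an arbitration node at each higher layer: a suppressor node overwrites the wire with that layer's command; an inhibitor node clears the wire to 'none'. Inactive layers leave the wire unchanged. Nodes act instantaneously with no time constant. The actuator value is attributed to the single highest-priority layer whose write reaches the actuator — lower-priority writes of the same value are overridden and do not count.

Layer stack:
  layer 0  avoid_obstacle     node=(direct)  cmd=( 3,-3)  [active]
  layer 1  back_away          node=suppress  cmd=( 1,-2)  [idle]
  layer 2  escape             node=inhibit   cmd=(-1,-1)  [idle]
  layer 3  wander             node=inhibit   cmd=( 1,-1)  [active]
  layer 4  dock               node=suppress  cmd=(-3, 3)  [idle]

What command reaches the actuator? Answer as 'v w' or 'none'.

layer 0 (avoid_obstacle) active — direct: (3, -3)
layer 1 (back_away) idle — unchanged: (3, -3)
layer 2 (escape) idle — unchanged: (3, -3)
layer 3 (wander) active — inhibits: none
layer 4 (dock) idle — unchanged: none
→ actuator none

none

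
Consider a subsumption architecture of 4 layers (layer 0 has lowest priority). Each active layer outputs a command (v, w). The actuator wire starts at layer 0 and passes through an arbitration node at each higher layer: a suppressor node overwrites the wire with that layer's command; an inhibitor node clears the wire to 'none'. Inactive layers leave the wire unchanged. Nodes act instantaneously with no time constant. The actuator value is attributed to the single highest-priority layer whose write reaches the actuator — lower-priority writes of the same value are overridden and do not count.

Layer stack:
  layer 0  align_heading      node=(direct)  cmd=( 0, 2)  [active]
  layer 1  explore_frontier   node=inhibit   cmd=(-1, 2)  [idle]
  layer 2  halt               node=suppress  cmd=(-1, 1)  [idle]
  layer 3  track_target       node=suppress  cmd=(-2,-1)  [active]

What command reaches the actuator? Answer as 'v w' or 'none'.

layer 0 (align_heading) active — direct: (0, 2)
layer 1 (explore_frontier) idle — unchanged: (0, 2)
layer 2 (halt) idle — unchanged: (0, 2)
layer 3 (track_target) active — suppresses: (-2, -1)
→ actuator (-2, -1)

-2 -1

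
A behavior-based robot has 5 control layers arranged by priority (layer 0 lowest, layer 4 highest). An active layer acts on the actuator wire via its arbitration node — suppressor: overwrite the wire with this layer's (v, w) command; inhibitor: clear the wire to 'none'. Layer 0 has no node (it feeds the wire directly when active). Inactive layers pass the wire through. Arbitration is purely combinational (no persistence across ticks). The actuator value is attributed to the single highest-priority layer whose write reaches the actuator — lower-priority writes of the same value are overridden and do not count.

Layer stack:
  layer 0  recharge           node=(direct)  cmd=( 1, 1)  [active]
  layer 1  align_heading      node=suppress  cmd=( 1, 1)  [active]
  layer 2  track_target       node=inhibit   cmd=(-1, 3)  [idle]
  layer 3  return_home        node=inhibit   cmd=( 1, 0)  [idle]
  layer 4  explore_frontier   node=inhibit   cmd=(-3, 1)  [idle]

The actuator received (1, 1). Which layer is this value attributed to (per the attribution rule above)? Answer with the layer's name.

align_heading

layer 0 (recharge) active — direct: (1, 1)
layer 1 (align_heading) active — suppresses: (1, 1)
layer 2 (track_target) idle — unchanged: (1, 1)
layer 3 (return_home) idle — unchanged: (1, 1)
layer 4 (explore_frontier) idle — unchanged: (1, 1)
→ actuator (1, 1)
last writer: layer 1 = align_heading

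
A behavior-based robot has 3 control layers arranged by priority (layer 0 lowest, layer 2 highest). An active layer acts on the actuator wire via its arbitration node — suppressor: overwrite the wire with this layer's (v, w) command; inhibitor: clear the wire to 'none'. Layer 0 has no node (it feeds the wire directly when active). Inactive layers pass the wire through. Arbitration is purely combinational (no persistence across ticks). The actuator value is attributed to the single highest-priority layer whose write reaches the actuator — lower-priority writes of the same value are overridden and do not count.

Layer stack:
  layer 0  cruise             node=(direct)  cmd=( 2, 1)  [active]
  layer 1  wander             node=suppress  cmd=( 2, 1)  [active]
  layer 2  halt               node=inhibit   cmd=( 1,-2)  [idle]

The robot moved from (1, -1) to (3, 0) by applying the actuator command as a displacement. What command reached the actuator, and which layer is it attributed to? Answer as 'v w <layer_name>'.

displacement = (3, 0) − (1, -1) = (2, 1)
L0 cruise: active, feeds wire = (2, 1)
L1 wander: active, suppressor → wire = (2, 1)
L2 halt: idle → wire stays (2, 1)
actuator = (2, 1) — from layer 1 (wander)

2 1 wander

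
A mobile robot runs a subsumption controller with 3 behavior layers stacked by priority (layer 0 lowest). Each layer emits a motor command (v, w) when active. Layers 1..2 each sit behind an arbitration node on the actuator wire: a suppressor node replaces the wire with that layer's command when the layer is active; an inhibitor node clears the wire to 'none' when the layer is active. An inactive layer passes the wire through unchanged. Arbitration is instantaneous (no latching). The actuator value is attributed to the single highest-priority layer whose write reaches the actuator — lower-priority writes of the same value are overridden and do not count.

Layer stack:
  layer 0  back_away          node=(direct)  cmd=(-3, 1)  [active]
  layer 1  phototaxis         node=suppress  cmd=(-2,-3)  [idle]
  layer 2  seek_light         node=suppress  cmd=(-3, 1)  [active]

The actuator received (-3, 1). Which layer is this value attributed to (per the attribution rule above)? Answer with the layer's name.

seek_light

L0 back_away: active, feeds wire = (-3, 1)
L1 phototaxis: idle → wire stays (-3, 1)
L2 seek_light: active, suppressor → wire = (-3, 1)
actuator = (-3, 1)
last writer: layer 2 = seek_light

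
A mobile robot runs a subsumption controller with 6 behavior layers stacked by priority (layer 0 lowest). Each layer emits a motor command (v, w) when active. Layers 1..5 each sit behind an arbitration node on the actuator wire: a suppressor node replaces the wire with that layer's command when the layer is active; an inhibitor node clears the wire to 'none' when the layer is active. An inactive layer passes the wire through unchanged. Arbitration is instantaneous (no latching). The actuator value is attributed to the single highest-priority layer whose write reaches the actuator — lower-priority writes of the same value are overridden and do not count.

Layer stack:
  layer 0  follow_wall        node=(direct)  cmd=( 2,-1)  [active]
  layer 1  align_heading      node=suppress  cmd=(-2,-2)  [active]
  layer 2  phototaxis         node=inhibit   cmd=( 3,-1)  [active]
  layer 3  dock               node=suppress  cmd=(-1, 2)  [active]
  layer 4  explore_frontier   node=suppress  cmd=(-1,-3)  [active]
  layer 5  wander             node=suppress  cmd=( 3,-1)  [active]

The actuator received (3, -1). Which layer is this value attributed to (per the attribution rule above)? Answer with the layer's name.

[0] follow_wall on; wire := (2, -1)
[1] align_heading on (suppress); wire := (-2, -2)
[2] phototaxis on (inhibit); wire := none
[3] dock on (suppress); wire := (-1, 2)
[4] explore_frontier on (suppress); wire := (-1, -3)
[5] wander on (suppress); wire := (3, -1)
output (3, -1)
last writer: layer 5 = wander

wander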